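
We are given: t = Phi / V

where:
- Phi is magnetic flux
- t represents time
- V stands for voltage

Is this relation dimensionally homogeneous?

Yes

Phi (magnetic flux) has dimensions [I^-1 L^2 M T^-2].
t (time) has dimensions [T].
V (voltage) has dimensions [I^-1 L^2 M T^-3].

Left side: [T]
Right side: [T]

Both sides have the same dimensions, so the equation is dimensionally consistent.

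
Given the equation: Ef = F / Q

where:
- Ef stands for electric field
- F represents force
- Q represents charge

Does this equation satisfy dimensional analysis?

Yes

Ef (electric field) has dimensions [I^-1 L M T^-3].
F (force) has dimensions [L M T^-2].
Q (charge) has dimensions [I T].

Left side: [I^-1 L M T^-3]
Right side: [I^-1 L M T^-3]

Both sides have the same dimensions, so the equation is dimensionally consistent.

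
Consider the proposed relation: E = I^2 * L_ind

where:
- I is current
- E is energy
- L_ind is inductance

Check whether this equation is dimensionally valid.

Yes

I (current) has dimensions [I].
E (energy) has dimensions [L^2 M T^-2].
L_ind (inductance) has dimensions [I^-2 L^2 M T^-2].

Left side: [L^2 M T^-2]
Right side: [L^2 M T^-2]

Both sides have the same dimensions, so the equation is dimensionally consistent.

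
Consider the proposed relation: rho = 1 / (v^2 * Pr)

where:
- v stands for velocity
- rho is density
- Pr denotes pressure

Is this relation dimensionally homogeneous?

No

v (velocity) has dimensions [L T^-1].
rho (density) has dimensions [L^-3 M].
Pr (pressure) has dimensions [L^-1 M T^-2].

Left side: [L^-3 M]
Right side: [L^-1 M^-1 T^4]

The two sides have different dimensions, so the equation is NOT dimensionally consistent.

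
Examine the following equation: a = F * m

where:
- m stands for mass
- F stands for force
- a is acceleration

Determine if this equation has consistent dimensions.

No

m (mass) has dimensions [M].
F (force) has dimensions [L M T^-2].
a (acceleration) has dimensions [L T^-2].

Left side: [L T^-2]
Right side: [L M^2 T^-2]

The two sides have different dimensions, so the equation is NOT dimensionally consistent.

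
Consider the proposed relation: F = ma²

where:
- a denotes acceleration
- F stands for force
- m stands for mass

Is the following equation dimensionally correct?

No

a (acceleration) has dimensions [L T^-2].
F (force) has dimensions [L M T^-2].
m (mass) has dimensions [M].

Left side: [L M T^-2]
Right side: [L^2 M T^-4]

The two sides have different dimensions, so the equation is NOT dimensionally consistent.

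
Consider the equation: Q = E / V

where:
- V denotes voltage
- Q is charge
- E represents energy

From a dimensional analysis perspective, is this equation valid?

Yes

V (voltage) has dimensions [I^-1 L^2 M T^-3].
Q (charge) has dimensions [I T].
E (energy) has dimensions [L^2 M T^-2].

Left side: [I T]
Right side: [I T]

Both sides have the same dimensions, so the equation is dimensionally consistent.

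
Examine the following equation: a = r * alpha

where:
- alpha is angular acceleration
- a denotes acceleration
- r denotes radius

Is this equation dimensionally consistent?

Yes

alpha (angular acceleration) has dimensions [T^-2].
a (acceleration) has dimensions [L T^-2].
r (radius) has dimensions [L].

Left side: [L T^-2]
Right side: [L T^-2]

Both sides have the same dimensions, so the equation is dimensionally consistent.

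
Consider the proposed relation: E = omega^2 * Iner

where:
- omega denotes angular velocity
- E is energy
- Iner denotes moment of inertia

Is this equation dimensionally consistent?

Yes

omega (angular velocity) has dimensions [T^-1].
E (energy) has dimensions [L^2 M T^-2].
Iner (moment of inertia) has dimensions [L^2 M].

Left side: [L^2 M T^-2]
Right side: [L^2 M T^-2]

Both sides have the same dimensions, so the equation is dimensionally consistent.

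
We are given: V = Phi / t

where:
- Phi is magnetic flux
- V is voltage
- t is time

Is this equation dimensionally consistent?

Yes

Phi (magnetic flux) has dimensions [I^-1 L^2 M T^-2].
V (voltage) has dimensions [I^-1 L^2 M T^-3].
t (time) has dimensions [T].

Left side: [I^-1 L^2 M T^-3]
Right side: [I^-1 L^2 M T^-3]

Both sides have the same dimensions, so the equation is dimensionally consistent.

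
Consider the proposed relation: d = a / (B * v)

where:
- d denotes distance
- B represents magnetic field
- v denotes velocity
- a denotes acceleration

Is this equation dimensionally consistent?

No

d (distance) has dimensions [L].
B (magnetic field) has dimensions [I^-1 M T^-2].
v (velocity) has dimensions [L T^-1].
a (acceleration) has dimensions [L T^-2].

Left side: [L]
Right side: [I M^-1 T]

The two sides have different dimensions, so the equation is NOT dimensionally consistent.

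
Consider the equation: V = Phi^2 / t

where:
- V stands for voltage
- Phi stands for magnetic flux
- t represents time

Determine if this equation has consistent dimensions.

No

V (voltage) has dimensions [I^-1 L^2 M T^-3].
Phi (magnetic flux) has dimensions [I^-1 L^2 M T^-2].
t (time) has dimensions [T].

Left side: [I^-1 L^2 M T^-3]
Right side: [I^-2 L^4 M^2 T^-5]

The two sides have different dimensions, so the equation is NOT dimensionally consistent.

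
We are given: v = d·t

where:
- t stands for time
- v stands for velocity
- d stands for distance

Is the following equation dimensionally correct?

No

t (time) has dimensions [T].
v (velocity) has dimensions [L T^-1].
d (distance) has dimensions [L].

Left side: [L T^-1]
Right side: [L T]

The two sides have different dimensions, so the equation is NOT dimensionally consistent.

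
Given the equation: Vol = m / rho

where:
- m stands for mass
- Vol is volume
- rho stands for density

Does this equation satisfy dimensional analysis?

Yes

m (mass) has dimensions [M].
Vol (volume) has dimensions [L^3].
rho (density) has dimensions [L^-3 M].

Left side: [L^3]
Right side: [L^3]

Both sides have the same dimensions, so the equation is dimensionally consistent.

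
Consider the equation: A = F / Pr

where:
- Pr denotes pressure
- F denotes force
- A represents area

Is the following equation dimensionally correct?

Yes

Pr (pressure) has dimensions [L^-1 M T^-2].
F (force) has dimensions [L M T^-2].
A (area) has dimensions [L^2].

Left side: [L^2]
Right side: [L^2]

Both sides have the same dimensions, so the equation is dimensionally consistent.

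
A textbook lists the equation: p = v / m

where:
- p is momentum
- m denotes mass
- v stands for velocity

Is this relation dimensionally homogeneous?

No

p (momentum) has dimensions [L M T^-1].
m (mass) has dimensions [M].
v (velocity) has dimensions [L T^-1].

Left side: [L M T^-1]
Right side: [L M^-1 T^-1]

The two sides have different dimensions, so the equation is NOT dimensionally consistent.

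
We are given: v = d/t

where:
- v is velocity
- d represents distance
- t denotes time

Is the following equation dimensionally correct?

Yes

v (velocity) has dimensions [L T^-1].
d (distance) has dimensions [L].
t (time) has dimensions [T].

Left side: [L T^-1]
Right side: [L T^-1]

Both sides have the same dimensions, so the equation is dimensionally consistent.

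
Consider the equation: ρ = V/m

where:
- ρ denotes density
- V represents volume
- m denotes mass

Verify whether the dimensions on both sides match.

No

ρ (density) has dimensions [L^-3 M].
V (volume) has dimensions [L^3].
m (mass) has dimensions [M].

Left side: [L^-3 M]
Right side: [L^3 M^-1]

The two sides have different dimensions, so the equation is NOT dimensionally consistent.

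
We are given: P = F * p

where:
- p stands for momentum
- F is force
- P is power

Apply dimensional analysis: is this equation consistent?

No

p (momentum) has dimensions [L M T^-1].
F (force) has dimensions [L M T^-2].
P (power) has dimensions [L^2 M T^-3].

Left side: [L^2 M T^-3]
Right side: [L^2 M^2 T^-3]

The two sides have different dimensions, so the equation is NOT dimensionally consistent.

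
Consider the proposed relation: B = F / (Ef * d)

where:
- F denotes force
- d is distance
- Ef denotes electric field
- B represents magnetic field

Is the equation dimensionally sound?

No

F (force) has dimensions [L M T^-2].
d (distance) has dimensions [L].
Ef (electric field) has dimensions [I^-1 L M T^-3].
B (magnetic field) has dimensions [I^-1 M T^-2].

Left side: [I^-1 M T^-2]
Right side: [I L^-1 T]

The two sides have different dimensions, so the equation is NOT dimensionally consistent.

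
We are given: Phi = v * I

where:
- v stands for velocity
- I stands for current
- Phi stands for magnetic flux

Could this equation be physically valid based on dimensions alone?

No

v (velocity) has dimensions [L T^-1].
I (current) has dimensions [I].
Phi (magnetic flux) has dimensions [I^-1 L^2 M T^-2].

Left side: [I^-1 L^2 M T^-2]
Right side: [I L T^-1]

The two sides have different dimensions, so the equation is NOT dimensionally consistent.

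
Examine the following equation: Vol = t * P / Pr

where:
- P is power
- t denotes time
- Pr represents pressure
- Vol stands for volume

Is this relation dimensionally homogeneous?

Yes

P (power) has dimensions [L^2 M T^-3].
t (time) has dimensions [T].
Pr (pressure) has dimensions [L^-1 M T^-2].
Vol (volume) has dimensions [L^3].

Left side: [L^3]
Right side: [L^3]

Both sides have the same dimensions, so the equation is dimensionally consistent.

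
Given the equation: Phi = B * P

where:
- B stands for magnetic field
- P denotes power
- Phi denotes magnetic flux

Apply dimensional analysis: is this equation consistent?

No

B (magnetic field) has dimensions [I^-1 M T^-2].
P (power) has dimensions [L^2 M T^-3].
Phi (magnetic flux) has dimensions [I^-1 L^2 M T^-2].

Left side: [I^-1 L^2 M T^-2]
Right side: [I^-1 L^2 M^2 T^-5]

The two sides have different dimensions, so the equation is NOT dimensionally consistent.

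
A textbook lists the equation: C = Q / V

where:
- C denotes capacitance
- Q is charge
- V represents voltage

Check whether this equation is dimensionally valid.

Yes

C (capacitance) has dimensions [I^2 L^-2 M^-1 T^4].
Q (charge) has dimensions [I T].
V (voltage) has dimensions [I^-1 L^2 M T^-3].

Left side: [I^2 L^-2 M^-1 T^4]
Right side: [I^2 L^-2 M^-1 T^4]

Both sides have the same dimensions, so the equation is dimensionally consistent.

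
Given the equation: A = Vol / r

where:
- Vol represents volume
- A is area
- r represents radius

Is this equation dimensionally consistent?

Yes

Vol (volume) has dimensions [L^3].
A (area) has dimensions [L^2].
r (radius) has dimensions [L].

Left side: [L^2]
Right side: [L^2]

Both sides have the same dimensions, so the equation is dimensionally consistent.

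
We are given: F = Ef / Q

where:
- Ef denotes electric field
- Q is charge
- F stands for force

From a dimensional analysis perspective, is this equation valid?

No

Ef (electric field) has dimensions [I^-1 L M T^-3].
Q (charge) has dimensions [I T].
F (force) has dimensions [L M T^-2].

Left side: [L M T^-2]
Right side: [I^-2 L M T^-4]

The two sides have different dimensions, so the equation is NOT dimensionally consistent.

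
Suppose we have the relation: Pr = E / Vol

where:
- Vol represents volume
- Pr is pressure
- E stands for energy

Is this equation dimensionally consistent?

Yes

Vol (volume) has dimensions [L^3].
Pr (pressure) has dimensions [L^-1 M T^-2].
E (energy) has dimensions [L^2 M T^-2].

Left side: [L^-1 M T^-2]
Right side: [L^-1 M T^-2]

Both sides have the same dimensions, so the equation is dimensionally consistent.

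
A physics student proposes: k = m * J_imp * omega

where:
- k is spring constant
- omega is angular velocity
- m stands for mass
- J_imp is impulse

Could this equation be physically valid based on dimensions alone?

No

k (spring constant) has dimensions [M T^-2].
omega (angular velocity) has dimensions [T^-1].
m (mass) has dimensions [M].
J_imp (impulse) has dimensions [L M T^-1].

Left side: [M T^-2]
Right side: [L M^2 T^-2]

The two sides have different dimensions, so the equation is NOT dimensionally consistent.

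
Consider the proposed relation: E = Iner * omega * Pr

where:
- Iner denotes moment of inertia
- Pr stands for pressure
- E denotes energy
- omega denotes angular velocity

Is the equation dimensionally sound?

No

Iner (moment of inertia) has dimensions [L^2 M].
Pr (pressure) has dimensions [L^-1 M T^-2].
E (energy) has dimensions [L^2 M T^-2].
omega (angular velocity) has dimensions [T^-1].

Left side: [L^2 M T^-2]
Right side: [L M^2 T^-3]

The two sides have different dimensions, so the equation is NOT dimensionally consistent.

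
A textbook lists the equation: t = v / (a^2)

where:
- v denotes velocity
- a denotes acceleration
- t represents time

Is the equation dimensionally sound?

No

v (velocity) has dimensions [L T^-1].
a (acceleration) has dimensions [L T^-2].
t (time) has dimensions [T].

Left side: [T]
Right side: [L^-1 T^3]

The two sides have different dimensions, so the equation is NOT dimensionally consistent.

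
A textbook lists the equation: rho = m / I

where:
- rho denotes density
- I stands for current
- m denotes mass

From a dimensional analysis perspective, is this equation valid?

No

rho (density) has dimensions [L^-3 M].
I (current) has dimensions [I].
m (mass) has dimensions [M].

Left side: [L^-3 M]
Right side: [I^-1 M]

The two sides have different dimensions, so the equation is NOT dimensionally consistent.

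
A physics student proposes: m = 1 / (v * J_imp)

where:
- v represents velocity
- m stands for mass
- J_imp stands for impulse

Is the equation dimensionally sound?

No

v (velocity) has dimensions [L T^-1].
m (mass) has dimensions [M].
J_imp (impulse) has dimensions [L M T^-1].

Left side: [M]
Right side: [L^-2 M^-1 T^2]

The two sides have different dimensions, so the equation is NOT dimensionally consistent.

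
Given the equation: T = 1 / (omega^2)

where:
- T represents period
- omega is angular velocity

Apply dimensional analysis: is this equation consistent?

No

T (period) has dimensions [T].
omega (angular velocity) has dimensions [T^-1].

Left side: [T]
Right side: [T^2]

The two sides have different dimensions, so the equation is NOT dimensionally consistent.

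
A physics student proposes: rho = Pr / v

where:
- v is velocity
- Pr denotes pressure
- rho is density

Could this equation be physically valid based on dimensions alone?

No

v (velocity) has dimensions [L T^-1].
Pr (pressure) has dimensions [L^-1 M T^-2].
rho (density) has dimensions [L^-3 M].

Left side: [L^-3 M]
Right side: [L^-2 M T^-1]

The two sides have different dimensions, so the equation is NOT dimensionally consistent.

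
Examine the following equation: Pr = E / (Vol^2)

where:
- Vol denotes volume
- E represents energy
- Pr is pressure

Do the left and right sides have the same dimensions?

No

Vol (volume) has dimensions [L^3].
E (energy) has dimensions [L^2 M T^-2].
Pr (pressure) has dimensions [L^-1 M T^-2].

Left side: [L^-1 M T^-2]
Right side: [L^-4 M T^-2]

The two sides have different dimensions, so the equation is NOT dimensionally consistent.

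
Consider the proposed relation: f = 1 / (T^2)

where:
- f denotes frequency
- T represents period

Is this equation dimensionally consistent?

No

f (frequency) has dimensions [T^-1].
T (period) has dimensions [T].

Left side: [T^-1]
Right side: [T^-2]

The two sides have different dimensions, so the equation is NOT dimensionally consistent.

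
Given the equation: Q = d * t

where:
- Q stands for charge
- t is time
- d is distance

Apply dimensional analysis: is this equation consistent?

No

Q (charge) has dimensions [I T].
t (time) has dimensions [T].
d (distance) has dimensions [L].

Left side: [I T]
Right side: [L T]

The two sides have different dimensions, so the equation is NOT dimensionally consistent.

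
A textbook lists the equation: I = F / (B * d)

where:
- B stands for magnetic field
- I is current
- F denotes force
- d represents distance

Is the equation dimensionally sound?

Yes

B (magnetic field) has dimensions [I^-1 M T^-2].
I (current) has dimensions [I].
F (force) has dimensions [L M T^-2].
d (distance) has dimensions [L].

Left side: [I]
Right side: [I]

Both sides have the same dimensions, so the equation is dimensionally consistent.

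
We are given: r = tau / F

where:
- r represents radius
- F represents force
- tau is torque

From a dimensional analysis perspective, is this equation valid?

Yes

r (radius) has dimensions [L].
F (force) has dimensions [L M T^-2].
tau (torque) has dimensions [L^2 M T^-2].

Left side: [L]
Right side: [L]

Both sides have the same dimensions, so the equation is dimensionally consistent.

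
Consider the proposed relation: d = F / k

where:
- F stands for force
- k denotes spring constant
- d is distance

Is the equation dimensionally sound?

Yes

F (force) has dimensions [L M T^-2].
k (spring constant) has dimensions [M T^-2].
d (distance) has dimensions [L].

Left side: [L]
Right side: [L]

Both sides have the same dimensions, so the equation is dimensionally consistent.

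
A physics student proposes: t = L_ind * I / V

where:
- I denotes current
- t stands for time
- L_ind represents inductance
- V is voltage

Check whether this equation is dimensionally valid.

Yes

I (current) has dimensions [I].
t (time) has dimensions [T].
L_ind (inductance) has dimensions [I^-2 L^2 M T^-2].
V (voltage) has dimensions [I^-1 L^2 M T^-3].

Left side: [T]
Right side: [T]

Both sides have the same dimensions, so the equation is dimensionally consistent.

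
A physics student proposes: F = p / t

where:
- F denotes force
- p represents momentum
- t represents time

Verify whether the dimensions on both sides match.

Yes

F (force) has dimensions [L M T^-2].
p (momentum) has dimensions [L M T^-1].
t (time) has dimensions [T].

Left side: [L M T^-2]
Right side: [L M T^-2]

Both sides have the same dimensions, so the equation is dimensionally consistent.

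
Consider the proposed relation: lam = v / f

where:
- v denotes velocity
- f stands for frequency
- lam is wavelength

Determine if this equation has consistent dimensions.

Yes

v (velocity) has dimensions [L T^-1].
f (frequency) has dimensions [T^-1].
lam (wavelength) has dimensions [L].

Left side: [L]
Right side: [L]

Both sides have the same dimensions, so the equation is dimensionally consistent.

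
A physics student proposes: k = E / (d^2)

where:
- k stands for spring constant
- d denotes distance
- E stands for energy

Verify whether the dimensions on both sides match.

Yes

k (spring constant) has dimensions [M T^-2].
d (distance) has dimensions [L].
E (energy) has dimensions [L^2 M T^-2].

Left side: [M T^-2]
Right side: [M T^-2]

Both sides have the same dimensions, so the equation is dimensionally consistent.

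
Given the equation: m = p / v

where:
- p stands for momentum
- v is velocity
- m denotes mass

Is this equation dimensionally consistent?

Yes

p (momentum) has dimensions [L M T^-1].
v (velocity) has dimensions [L T^-1].
m (mass) has dimensions [M].

Left side: [M]
Right side: [M]

Both sides have the same dimensions, so the equation is dimensionally consistent.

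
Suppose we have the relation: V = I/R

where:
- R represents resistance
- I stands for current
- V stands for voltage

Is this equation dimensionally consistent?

No

R (resistance) has dimensions [I^-2 L^2 M T^-3].
I (current) has dimensions [I].
V (voltage) has dimensions [I^-1 L^2 M T^-3].

Left side: [I^-1 L^2 M T^-3]
Right side: [I^3 L^-2 M^-1 T^3]

The two sides have different dimensions, so the equation is NOT dimensionally consistent.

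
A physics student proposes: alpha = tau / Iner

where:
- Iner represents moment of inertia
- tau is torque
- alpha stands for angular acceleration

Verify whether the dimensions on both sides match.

Yes

Iner (moment of inertia) has dimensions [L^2 M].
tau (torque) has dimensions [L^2 M T^-2].
alpha (angular acceleration) has dimensions [T^-2].

Left side: [T^-2]
Right side: [T^-2]

Both sides have the same dimensions, so the equation is dimensionally consistent.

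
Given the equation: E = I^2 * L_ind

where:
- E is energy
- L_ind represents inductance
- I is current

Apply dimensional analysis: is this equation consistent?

Yes

E (energy) has dimensions [L^2 M T^-2].
L_ind (inductance) has dimensions [I^-2 L^2 M T^-2].
I (current) has dimensions [I].

Left side: [L^2 M T^-2]
Right side: [L^2 M T^-2]

Both sides have the same dimensions, so the equation is dimensionally consistent.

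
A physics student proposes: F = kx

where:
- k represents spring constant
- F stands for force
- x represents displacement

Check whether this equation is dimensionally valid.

Yes

k (spring constant) has dimensions [M T^-2].
F (force) has dimensions [L M T^-2].
x (displacement) has dimensions [L].

Left side: [L M T^-2]
Right side: [L M T^-2]

Both sides have the same dimensions, so the equation is dimensionally consistent.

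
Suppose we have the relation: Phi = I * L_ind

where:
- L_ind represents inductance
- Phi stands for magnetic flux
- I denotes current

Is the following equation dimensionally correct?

Yes

L_ind (inductance) has dimensions [I^-2 L^2 M T^-2].
Phi (magnetic flux) has dimensions [I^-1 L^2 M T^-2].
I (current) has dimensions [I].

Left side: [I^-1 L^2 M T^-2]
Right side: [I^-1 L^2 M T^-2]

Both sides have the same dimensions, so the equation is dimensionally consistent.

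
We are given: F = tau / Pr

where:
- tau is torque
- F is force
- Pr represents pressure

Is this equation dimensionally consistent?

No

tau (torque) has dimensions [L^2 M T^-2].
F (force) has dimensions [L M T^-2].
Pr (pressure) has dimensions [L^-1 M T^-2].

Left side: [L M T^-2]
Right side: [L^3]

The two sides have different dimensions, so the equation is NOT dimensionally consistent.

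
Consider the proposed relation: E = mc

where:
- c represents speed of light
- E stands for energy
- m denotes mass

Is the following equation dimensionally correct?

No

c (speed of light) has dimensions [L T^-1].
E (energy) has dimensions [L^2 M T^-2].
m (mass) has dimensions [M].

Left side: [L^2 M T^-2]
Right side: [L M T^-1]

The two sides have different dimensions, so the equation is NOT dimensionally consistent.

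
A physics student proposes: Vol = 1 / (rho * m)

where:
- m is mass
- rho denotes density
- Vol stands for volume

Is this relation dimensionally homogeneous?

No

m (mass) has dimensions [M].
rho (density) has dimensions [L^-3 M].
Vol (volume) has dimensions [L^3].

Left side: [L^3]
Right side: [L^3 M^-2]

The two sides have different dimensions, so the equation is NOT dimensionally consistent.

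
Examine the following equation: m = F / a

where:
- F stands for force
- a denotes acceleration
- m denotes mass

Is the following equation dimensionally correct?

Yes

F (force) has dimensions [L M T^-2].
a (acceleration) has dimensions [L T^-2].
m (mass) has dimensions [M].

Left side: [M]
Right side: [M]

Both sides have the same dimensions, so the equation is dimensionally consistent.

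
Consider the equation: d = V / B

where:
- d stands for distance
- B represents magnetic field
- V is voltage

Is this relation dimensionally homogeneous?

No

d (distance) has dimensions [L].
B (magnetic field) has dimensions [I^-1 M T^-2].
V (voltage) has dimensions [I^-1 L^2 M T^-3].

Left side: [L]
Right side: [L^2 T^-1]

The two sides have different dimensions, so the equation is NOT dimensionally consistent.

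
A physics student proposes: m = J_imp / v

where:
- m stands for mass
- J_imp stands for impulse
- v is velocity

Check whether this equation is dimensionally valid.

Yes

m (mass) has dimensions [M].
J_imp (impulse) has dimensions [L M T^-1].
v (velocity) has dimensions [L T^-1].

Left side: [M]
Right side: [M]

Both sides have the same dimensions, so the equation is dimensionally consistent.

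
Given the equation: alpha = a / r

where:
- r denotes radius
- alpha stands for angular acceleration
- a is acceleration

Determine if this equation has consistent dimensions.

Yes

r (radius) has dimensions [L].
alpha (angular acceleration) has dimensions [T^-2].
a (acceleration) has dimensions [L T^-2].

Left side: [T^-2]
Right side: [T^-2]

Both sides have the same dimensions, so the equation is dimensionally consistent.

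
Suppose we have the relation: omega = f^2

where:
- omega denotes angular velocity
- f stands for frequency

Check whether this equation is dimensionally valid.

No

omega (angular velocity) has dimensions [T^-1].
f (frequency) has dimensions [T^-1].

Left side: [T^-1]
Right side: [T^-2]

The two sides have different dimensions, so the equation is NOT dimensionally consistent.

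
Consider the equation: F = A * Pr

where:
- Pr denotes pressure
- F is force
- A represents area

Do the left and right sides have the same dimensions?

Yes

Pr (pressure) has dimensions [L^-1 M T^-2].
F (force) has dimensions [L M T^-2].
A (area) has dimensions [L^2].

Left side: [L M T^-2]
Right side: [L M T^-2]

Both sides have the same dimensions, so the equation is dimensionally consistent.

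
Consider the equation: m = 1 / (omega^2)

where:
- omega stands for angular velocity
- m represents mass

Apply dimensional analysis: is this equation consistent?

No

omega (angular velocity) has dimensions [T^-1].
m (mass) has dimensions [M].

Left side: [M]
Right side: [T^2]

The two sides have different dimensions, so the equation is NOT dimensionally consistent.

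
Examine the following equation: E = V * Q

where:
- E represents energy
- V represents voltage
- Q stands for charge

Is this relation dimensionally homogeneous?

Yes

E (energy) has dimensions [L^2 M T^-2].
V (voltage) has dimensions [I^-1 L^2 M T^-3].
Q (charge) has dimensions [I T].

Left side: [L^2 M T^-2]
Right side: [L^2 M T^-2]

Both sides have the same dimensions, so the equation is dimensionally consistent.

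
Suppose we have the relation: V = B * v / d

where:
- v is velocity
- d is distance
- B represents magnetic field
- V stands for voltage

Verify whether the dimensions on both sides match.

No

v (velocity) has dimensions [L T^-1].
d (distance) has dimensions [L].
B (magnetic field) has dimensions [I^-1 M T^-2].
V (voltage) has dimensions [I^-1 L^2 M T^-3].

Left side: [I^-1 L^2 M T^-3]
Right side: [I^-1 M T^-3]

The two sides have different dimensions, so the equation is NOT dimensionally consistent.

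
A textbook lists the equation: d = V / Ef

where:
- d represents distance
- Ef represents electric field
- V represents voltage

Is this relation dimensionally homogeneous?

Yes

d (distance) has dimensions [L].
Ef (electric field) has dimensions [I^-1 L M T^-3].
V (voltage) has dimensions [I^-1 L^2 M T^-3].

Left side: [L]
Right side: [L]

Both sides have the same dimensions, so the equation is dimensionally consistent.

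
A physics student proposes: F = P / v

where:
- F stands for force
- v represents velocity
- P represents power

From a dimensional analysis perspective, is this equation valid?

Yes

F (force) has dimensions [L M T^-2].
v (velocity) has dimensions [L T^-1].
P (power) has dimensions [L^2 M T^-3].

Left side: [L M T^-2]
Right side: [L M T^-2]

Both sides have the same dimensions, so the equation is dimensionally consistent.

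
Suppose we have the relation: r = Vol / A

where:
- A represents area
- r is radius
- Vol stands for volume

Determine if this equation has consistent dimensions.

Yes

A (area) has dimensions [L^2].
r (radius) has dimensions [L].
Vol (volume) has dimensions [L^3].

Left side: [L]
Right side: [L]

Both sides have the same dimensions, so the equation is dimensionally consistent.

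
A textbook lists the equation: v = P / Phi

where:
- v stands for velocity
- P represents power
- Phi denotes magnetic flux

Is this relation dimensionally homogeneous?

No

v (velocity) has dimensions [L T^-1].
P (power) has dimensions [L^2 M T^-3].
Phi (magnetic flux) has dimensions [I^-1 L^2 M T^-2].

Left side: [L T^-1]
Right side: [I T^-1]

The two sides have different dimensions, so the equation is NOT dimensionally consistent.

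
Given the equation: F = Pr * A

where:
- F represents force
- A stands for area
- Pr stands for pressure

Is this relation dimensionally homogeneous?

Yes

F (force) has dimensions [L M T^-2].
A (area) has dimensions [L^2].
Pr (pressure) has dimensions [L^-1 M T^-2].

Left side: [L M T^-2]
Right side: [L M T^-2]

Both sides have the same dimensions, so the equation is dimensionally consistent.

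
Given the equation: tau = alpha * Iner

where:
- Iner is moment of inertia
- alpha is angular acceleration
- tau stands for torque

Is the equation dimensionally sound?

Yes

Iner (moment of inertia) has dimensions [L^2 M].
alpha (angular acceleration) has dimensions [T^-2].
tau (torque) has dimensions [L^2 M T^-2].

Left side: [L^2 M T^-2]
Right side: [L^2 M T^-2]

Both sides have the same dimensions, so the equation is dimensionally consistent.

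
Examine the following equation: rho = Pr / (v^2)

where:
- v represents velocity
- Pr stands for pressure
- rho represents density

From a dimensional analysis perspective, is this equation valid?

Yes

v (velocity) has dimensions [L T^-1].
Pr (pressure) has dimensions [L^-1 M T^-2].
rho (density) has dimensions [L^-3 M].

Left side: [L^-3 M]
Right side: [L^-3 M]

Both sides have the same dimensions, so the equation is dimensionally consistent.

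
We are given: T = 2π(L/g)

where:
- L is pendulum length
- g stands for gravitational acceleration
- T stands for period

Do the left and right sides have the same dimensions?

No

L (pendulum length) has dimensions [L].
g (gravitational acceleration) has dimensions [L T^-2].
T (period) has dimensions [T].

Left side: [T]
Right side: [T^2]

The two sides have different dimensions, so the equation is NOT dimensionally consistent.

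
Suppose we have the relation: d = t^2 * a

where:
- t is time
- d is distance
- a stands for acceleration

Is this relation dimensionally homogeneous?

Yes

t (time) has dimensions [T].
d (distance) has dimensions [L].
a (acceleration) has dimensions [L T^-2].

Left side: [L]
Right side: [L]

Both sides have the same dimensions, so the equation is dimensionally consistent.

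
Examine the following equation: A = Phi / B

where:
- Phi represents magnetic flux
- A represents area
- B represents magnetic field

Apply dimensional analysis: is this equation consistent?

Yes

Phi (magnetic flux) has dimensions [I^-1 L^2 M T^-2].
A (area) has dimensions [L^2].
B (magnetic field) has dimensions [I^-1 M T^-2].

Left side: [L^2]
Right side: [L^2]

Both sides have the same dimensions, so the equation is dimensionally consistent.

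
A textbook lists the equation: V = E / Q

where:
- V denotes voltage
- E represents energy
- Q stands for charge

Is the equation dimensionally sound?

Yes

V (voltage) has dimensions [I^-1 L^2 M T^-3].
E (energy) has dimensions [L^2 M T^-2].
Q (charge) has dimensions [I T].

Left side: [I^-1 L^2 M T^-3]
Right side: [I^-1 L^2 M T^-3]

Both sides have the same dimensions, so the equation is dimensionally consistent.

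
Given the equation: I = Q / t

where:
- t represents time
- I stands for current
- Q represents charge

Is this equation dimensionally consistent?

Yes

t (time) has dimensions [T].
I (current) has dimensions [I].
Q (charge) has dimensions [I T].

Left side: [I]
Right side: [I]

Both sides have the same dimensions, so the equation is dimensionally consistent.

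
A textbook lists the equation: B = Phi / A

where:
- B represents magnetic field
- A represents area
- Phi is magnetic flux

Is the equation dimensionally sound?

Yes

B (magnetic field) has dimensions [I^-1 M T^-2].
A (area) has dimensions [L^2].
Phi (magnetic flux) has dimensions [I^-1 L^2 M T^-2].

Left side: [I^-1 M T^-2]
Right side: [I^-1 M T^-2]

Both sides have the same dimensions, so the equation is dimensionally consistent.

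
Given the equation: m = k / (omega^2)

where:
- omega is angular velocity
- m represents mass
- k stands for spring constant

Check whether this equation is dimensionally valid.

Yes

omega (angular velocity) has dimensions [T^-1].
m (mass) has dimensions [M].
k (spring constant) has dimensions [M T^-2].

Left side: [M]
Right side: [M]

Both sides have the same dimensions, so the equation is dimensionally consistent.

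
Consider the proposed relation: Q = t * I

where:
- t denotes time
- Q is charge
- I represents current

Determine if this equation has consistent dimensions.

Yes

t (time) has dimensions [T].
Q (charge) has dimensions [I T].
I (current) has dimensions [I].

Left side: [I T]
Right side: [I T]

Both sides have the same dimensions, so the equation is dimensionally consistent.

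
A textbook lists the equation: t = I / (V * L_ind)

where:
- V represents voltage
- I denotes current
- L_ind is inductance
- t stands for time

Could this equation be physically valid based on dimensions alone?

No

V (voltage) has dimensions [I^-1 L^2 M T^-3].
I (current) has dimensions [I].
L_ind (inductance) has dimensions [I^-2 L^2 M T^-2].
t (time) has dimensions [T].

Left side: [T]
Right side: [I^4 L^-4 M^-2 T^5]

The two sides have different dimensions, so the equation is NOT dimensionally consistent.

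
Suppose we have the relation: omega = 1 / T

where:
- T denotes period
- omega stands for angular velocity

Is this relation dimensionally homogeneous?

Yes

T (period) has dimensions [T].
omega (angular velocity) has dimensions [T^-1].

Left side: [T^-1]
Right side: [T^-1]

Both sides have the same dimensions, so the equation is dimensionally consistent.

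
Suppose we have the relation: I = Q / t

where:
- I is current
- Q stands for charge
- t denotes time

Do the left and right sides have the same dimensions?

Yes

I (current) has dimensions [I].
Q (charge) has dimensions [I T].
t (time) has dimensions [T].

Left side: [I]
Right side: [I]

Both sides have the same dimensions, so the equation is dimensionally consistent.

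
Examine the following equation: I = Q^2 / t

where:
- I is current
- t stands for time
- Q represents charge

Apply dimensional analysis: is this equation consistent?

No

I (current) has dimensions [I].
t (time) has dimensions [T].
Q (charge) has dimensions [I T].

Left side: [I]
Right side: [I^2 T]

The two sides have different dimensions, so the equation is NOT dimensionally consistent.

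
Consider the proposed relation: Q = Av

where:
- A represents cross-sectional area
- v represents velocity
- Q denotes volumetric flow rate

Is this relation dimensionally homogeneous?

Yes

A (cross-sectional area) has dimensions [L^2].
v (velocity) has dimensions [L T^-1].
Q (volumetric flow rate) has dimensions [L^3 T^-1].

Left side: [L^3 T^-1]
Right side: [L^3 T^-1]

Both sides have the same dimensions, so the equation is dimensionally consistent.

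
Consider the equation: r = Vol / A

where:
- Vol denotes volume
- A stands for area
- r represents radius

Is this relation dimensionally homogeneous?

Yes

Vol (volume) has dimensions [L^3].
A (area) has dimensions [L^2].
r (radius) has dimensions [L].

Left side: [L]
Right side: [L]

Both sides have the same dimensions, so the equation is dimensionally consistent.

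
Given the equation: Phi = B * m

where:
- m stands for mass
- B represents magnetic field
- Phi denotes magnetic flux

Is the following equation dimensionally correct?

No

m (mass) has dimensions [M].
B (magnetic field) has dimensions [I^-1 M T^-2].
Phi (magnetic flux) has dimensions [I^-1 L^2 M T^-2].

Left side: [I^-1 L^2 M T^-2]
Right side: [I^-1 M^2 T^-2]

The two sides have different dimensions, so the equation is NOT dimensionally consistent.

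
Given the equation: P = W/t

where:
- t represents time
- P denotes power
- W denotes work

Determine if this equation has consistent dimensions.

Yes

t (time) has dimensions [T].
P (power) has dimensions [L^2 M T^-3].
W (work) has dimensions [L^2 M T^-2].

Left side: [L^2 M T^-3]
Right side: [L^2 M T^-3]

Both sides have the same dimensions, so the equation is dimensionally consistent.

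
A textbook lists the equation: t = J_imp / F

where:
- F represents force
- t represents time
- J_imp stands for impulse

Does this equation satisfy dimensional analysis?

Yes

F (force) has dimensions [L M T^-2].
t (time) has dimensions [T].
J_imp (impulse) has dimensions [L M T^-1].

Left side: [T]
Right side: [T]

Both sides have the same dimensions, so the equation is dimensionally consistent.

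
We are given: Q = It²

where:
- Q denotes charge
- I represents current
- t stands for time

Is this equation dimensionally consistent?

No

Q (charge) has dimensions [I T].
I (current) has dimensions [I].
t (time) has dimensions [T].

Left side: [I T]
Right side: [I T^2]

The two sides have different dimensions, so the equation is NOT dimensionally consistent.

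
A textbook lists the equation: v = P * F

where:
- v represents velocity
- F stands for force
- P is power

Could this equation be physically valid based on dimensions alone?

No

v (velocity) has dimensions [L T^-1].
F (force) has dimensions [L M T^-2].
P (power) has dimensions [L^2 M T^-3].

Left side: [L T^-1]
Right side: [L^3 M^2 T^-5]

The two sides have different dimensions, so the equation is NOT dimensionally consistent.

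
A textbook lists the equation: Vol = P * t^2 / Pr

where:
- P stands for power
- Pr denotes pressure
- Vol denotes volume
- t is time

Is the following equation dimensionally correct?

No

P (power) has dimensions [L^2 M T^-3].
Pr (pressure) has dimensions [L^-1 M T^-2].
Vol (volume) has dimensions [L^3].
t (time) has dimensions [T].

Left side: [L^3]
Right side: [L^3 T]

The two sides have different dimensions, so the equation is NOT dimensionally consistent.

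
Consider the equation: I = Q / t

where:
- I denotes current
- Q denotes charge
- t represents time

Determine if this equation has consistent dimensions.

Yes

I (current) has dimensions [I].
Q (charge) has dimensions [I T].
t (time) has dimensions [T].

Left side: [I]
Right side: [I]

Both sides have the same dimensions, so the equation is dimensionally consistent.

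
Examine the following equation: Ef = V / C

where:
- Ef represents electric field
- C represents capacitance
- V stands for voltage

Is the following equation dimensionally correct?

No

Ef (electric field) has dimensions [I^-1 L M T^-3].
C (capacitance) has dimensions [I^2 L^-2 M^-1 T^4].
V (voltage) has dimensions [I^-1 L^2 M T^-3].

Left side: [I^-1 L M T^-3]
Right side: [I^-3 L^4 M^2 T^-7]

The two sides have different dimensions, so the equation is NOT dimensionally consistent.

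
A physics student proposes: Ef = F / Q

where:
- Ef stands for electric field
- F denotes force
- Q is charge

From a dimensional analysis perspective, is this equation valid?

Yes

Ef (electric field) has dimensions [I^-1 L M T^-3].
F (force) has dimensions [L M T^-2].
Q (charge) has dimensions [I T].

Left side: [I^-1 L M T^-3]
Right side: [I^-1 L M T^-3]

Both sides have the same dimensions, so the equation is dimensionally consistent.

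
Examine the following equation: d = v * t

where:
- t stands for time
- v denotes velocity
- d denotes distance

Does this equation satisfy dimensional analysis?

Yes

t (time) has dimensions [T].
v (velocity) has dimensions [L T^-1].
d (distance) has dimensions [L].

Left side: [L]
Right side: [L]

Both sides have the same dimensions, so the equation is dimensionally consistent.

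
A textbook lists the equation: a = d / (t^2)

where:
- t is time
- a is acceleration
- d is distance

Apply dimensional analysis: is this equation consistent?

Yes

t (time) has dimensions [T].
a (acceleration) has dimensions [L T^-2].
d (distance) has dimensions [L].

Left side: [L T^-2]
Right side: [L T^-2]

Both sides have the same dimensions, so the equation is dimensionally consistent.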